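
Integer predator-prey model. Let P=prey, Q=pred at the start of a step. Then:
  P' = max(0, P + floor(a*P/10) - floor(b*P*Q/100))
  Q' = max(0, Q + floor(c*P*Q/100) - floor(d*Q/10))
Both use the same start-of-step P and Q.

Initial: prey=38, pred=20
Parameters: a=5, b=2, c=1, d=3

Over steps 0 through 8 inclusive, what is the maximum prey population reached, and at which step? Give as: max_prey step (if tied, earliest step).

Answer: 48 3

Derivation:
Step 1: prey: 38+19-15=42; pred: 20+7-6=21
Step 2: prey: 42+21-17=46; pred: 21+8-6=23
Step 3: prey: 46+23-21=48; pred: 23+10-6=27
Step 4: prey: 48+24-25=47; pred: 27+12-8=31
Step 5: prey: 47+23-29=41; pred: 31+14-9=36
Step 6: prey: 41+20-29=32; pred: 36+14-10=40
Step 7: prey: 32+16-25=23; pred: 40+12-12=40
Step 8: prey: 23+11-18=16; pred: 40+9-12=37
Max prey = 48 at step 3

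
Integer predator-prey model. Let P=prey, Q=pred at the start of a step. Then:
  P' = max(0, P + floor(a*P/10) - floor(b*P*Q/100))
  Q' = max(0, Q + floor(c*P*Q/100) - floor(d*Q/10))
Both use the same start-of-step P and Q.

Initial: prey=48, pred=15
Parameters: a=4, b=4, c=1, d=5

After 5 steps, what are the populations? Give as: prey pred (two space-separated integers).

Answer: 28 6

Derivation:
Step 1: prey: 48+19-28=39; pred: 15+7-7=15
Step 2: prey: 39+15-23=31; pred: 15+5-7=13
Step 3: prey: 31+12-16=27; pred: 13+4-6=11
Step 4: prey: 27+10-11=26; pred: 11+2-5=8
Step 5: prey: 26+10-8=28; pred: 8+2-4=6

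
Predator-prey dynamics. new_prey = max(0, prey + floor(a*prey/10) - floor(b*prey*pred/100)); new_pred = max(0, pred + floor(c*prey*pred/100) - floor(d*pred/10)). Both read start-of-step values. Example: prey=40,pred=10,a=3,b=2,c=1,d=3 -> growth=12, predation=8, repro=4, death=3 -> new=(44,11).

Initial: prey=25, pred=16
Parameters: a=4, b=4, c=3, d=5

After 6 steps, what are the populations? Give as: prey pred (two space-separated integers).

Step 1: prey: 25+10-16=19; pred: 16+12-8=20
Step 2: prey: 19+7-15=11; pred: 20+11-10=21
Step 3: prey: 11+4-9=6; pred: 21+6-10=17
Step 4: prey: 6+2-4=4; pred: 17+3-8=12
Step 5: prey: 4+1-1=4; pred: 12+1-6=7
Step 6: prey: 4+1-1=4; pred: 7+0-3=4

Answer: 4 4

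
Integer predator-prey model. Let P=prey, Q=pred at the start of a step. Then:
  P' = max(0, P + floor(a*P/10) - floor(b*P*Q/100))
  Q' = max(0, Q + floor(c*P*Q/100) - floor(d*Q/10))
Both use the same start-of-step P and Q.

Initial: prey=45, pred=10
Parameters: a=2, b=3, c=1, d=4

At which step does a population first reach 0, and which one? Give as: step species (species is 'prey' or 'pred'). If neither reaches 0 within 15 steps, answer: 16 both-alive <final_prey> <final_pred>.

Step 1: prey: 45+9-13=41; pred: 10+4-4=10
Step 2: prey: 41+8-12=37; pred: 10+4-4=10
Step 3: prey: 37+7-11=33; pred: 10+3-4=9
Step 4: prey: 33+6-8=31; pred: 9+2-3=8
Step 5: prey: 31+6-7=30; pred: 8+2-3=7
Step 6: prey: 30+6-6=30; pred: 7+2-2=7
Steps 7-15: state stable at prey=30, pred=7 (no change)
No extinction within 15 steps

Answer: 16 both-alive 30 7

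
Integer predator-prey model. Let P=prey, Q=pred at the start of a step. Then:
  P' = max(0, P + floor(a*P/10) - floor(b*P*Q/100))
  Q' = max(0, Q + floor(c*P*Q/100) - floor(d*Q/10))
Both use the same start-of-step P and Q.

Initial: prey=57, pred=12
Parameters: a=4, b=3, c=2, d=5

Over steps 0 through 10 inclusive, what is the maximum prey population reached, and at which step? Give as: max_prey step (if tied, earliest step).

Step 1: prey: 57+22-20=59; pred: 12+13-6=19
Step 2: prey: 59+23-33=49; pred: 19+22-9=32
Step 3: prey: 49+19-47=21; pred: 32+31-16=47
Step 4: prey: 21+8-29=0; pred: 47+19-23=43
Step 5: prey: 0+0-0=0; pred: 43+0-21=22
Step 6: prey: 0+0-0=0; pred: 22+0-11=11
Step 7: prey: 0+0-0=0; pred: 11+0-5=6
Step 8: prey: 0+0-0=0; pred: 6+0-3=3
Step 9: prey: 0+0-0=0; pred: 3+0-1=2
Step 10: prey: 0+0-0=0; pred: 2+0-1=1
Max prey = 59 at step 1

Answer: 59 1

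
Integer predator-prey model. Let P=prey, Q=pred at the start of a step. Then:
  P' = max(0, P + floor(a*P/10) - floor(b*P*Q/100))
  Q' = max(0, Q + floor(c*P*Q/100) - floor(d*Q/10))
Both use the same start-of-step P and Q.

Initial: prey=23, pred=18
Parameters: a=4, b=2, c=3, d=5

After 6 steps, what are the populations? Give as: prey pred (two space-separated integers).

Answer: 9 28

Derivation:
Step 1: prey: 23+9-8=24; pred: 18+12-9=21
Step 2: prey: 24+9-10=23; pred: 21+15-10=26
Step 3: prey: 23+9-11=21; pred: 26+17-13=30
Step 4: prey: 21+8-12=17; pred: 30+18-15=33
Step 5: prey: 17+6-11=12; pred: 33+16-16=33
Step 6: prey: 12+4-7=9; pred: 33+11-16=28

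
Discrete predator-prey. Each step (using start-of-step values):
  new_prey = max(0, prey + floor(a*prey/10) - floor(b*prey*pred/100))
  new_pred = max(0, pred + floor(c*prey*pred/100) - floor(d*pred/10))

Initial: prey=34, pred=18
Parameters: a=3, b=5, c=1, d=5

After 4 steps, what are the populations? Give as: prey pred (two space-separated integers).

Answer: 6 3

Derivation:
Step 1: prey: 34+10-30=14; pred: 18+6-9=15
Step 2: prey: 14+4-10=8; pred: 15+2-7=10
Step 3: prey: 8+2-4=6; pred: 10+0-5=5
Step 4: prey: 6+1-1=6; pred: 5+0-2=3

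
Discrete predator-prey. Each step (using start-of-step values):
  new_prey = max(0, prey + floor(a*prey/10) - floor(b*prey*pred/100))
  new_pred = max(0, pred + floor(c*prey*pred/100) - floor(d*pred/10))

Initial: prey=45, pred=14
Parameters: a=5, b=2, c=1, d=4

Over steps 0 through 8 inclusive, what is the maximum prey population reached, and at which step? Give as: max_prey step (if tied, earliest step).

Step 1: prey: 45+22-12=55; pred: 14+6-5=15
Step 2: prey: 55+27-16=66; pred: 15+8-6=17
Step 3: prey: 66+33-22=77; pred: 17+11-6=22
Step 4: prey: 77+38-33=82; pred: 22+16-8=30
Step 5: prey: 82+41-49=74; pred: 30+24-12=42
Step 6: prey: 74+37-62=49; pred: 42+31-16=57
Step 7: prey: 49+24-55=18; pred: 57+27-22=62
Step 8: prey: 18+9-22=5; pred: 62+11-24=49
Max prey = 82 at step 4

Answer: 82 4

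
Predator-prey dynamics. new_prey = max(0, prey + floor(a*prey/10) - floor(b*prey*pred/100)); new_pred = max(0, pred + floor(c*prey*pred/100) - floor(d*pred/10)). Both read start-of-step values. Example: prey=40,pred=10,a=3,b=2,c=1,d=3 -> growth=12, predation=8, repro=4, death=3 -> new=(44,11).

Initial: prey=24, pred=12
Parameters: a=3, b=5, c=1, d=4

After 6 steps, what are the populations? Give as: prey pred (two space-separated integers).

Answer: 21 2

Derivation:
Step 1: prey: 24+7-14=17; pred: 12+2-4=10
Step 2: prey: 17+5-8=14; pred: 10+1-4=7
Step 3: prey: 14+4-4=14; pred: 7+0-2=5
Step 4: prey: 14+4-3=15; pred: 5+0-2=3
Step 5: prey: 15+4-2=17; pred: 3+0-1=2
Step 6: prey: 17+5-1=21; pred: 2+0-0=2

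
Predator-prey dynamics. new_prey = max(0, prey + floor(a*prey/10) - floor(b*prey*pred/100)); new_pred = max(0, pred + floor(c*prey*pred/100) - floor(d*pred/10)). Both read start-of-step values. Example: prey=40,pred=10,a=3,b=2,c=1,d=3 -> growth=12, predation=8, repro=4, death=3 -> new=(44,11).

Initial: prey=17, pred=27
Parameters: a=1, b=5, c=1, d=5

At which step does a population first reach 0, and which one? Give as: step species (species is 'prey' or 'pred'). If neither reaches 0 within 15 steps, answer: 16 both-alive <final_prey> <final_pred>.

Answer: 1 prey

Derivation:
Step 1: prey: 17+1-22=0; pred: 27+4-13=18
First extinction: prey at step 1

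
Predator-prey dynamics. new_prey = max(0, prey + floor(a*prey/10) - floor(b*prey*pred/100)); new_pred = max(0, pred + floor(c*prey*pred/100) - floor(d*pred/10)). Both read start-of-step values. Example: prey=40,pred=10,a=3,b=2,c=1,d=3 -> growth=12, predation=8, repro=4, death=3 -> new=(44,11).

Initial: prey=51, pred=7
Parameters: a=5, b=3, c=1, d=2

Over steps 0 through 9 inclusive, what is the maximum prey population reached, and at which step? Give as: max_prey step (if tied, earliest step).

Answer: 92 3

Derivation:
Step 1: prey: 51+25-10=66; pred: 7+3-1=9
Step 2: prey: 66+33-17=82; pred: 9+5-1=13
Step 3: prey: 82+41-31=92; pred: 13+10-2=21
Step 4: prey: 92+46-57=81; pred: 21+19-4=36
Step 5: prey: 81+40-87=34; pred: 36+29-7=58
Step 6: prey: 34+17-59=0; pred: 58+19-11=66
Step 7: prey: 0+0-0=0; pred: 66+0-13=53
Step 8: prey: 0+0-0=0; pred: 53+0-10=43
Step 9: prey: 0+0-0=0; pred: 43+0-8=35
Max prey = 92 at step 3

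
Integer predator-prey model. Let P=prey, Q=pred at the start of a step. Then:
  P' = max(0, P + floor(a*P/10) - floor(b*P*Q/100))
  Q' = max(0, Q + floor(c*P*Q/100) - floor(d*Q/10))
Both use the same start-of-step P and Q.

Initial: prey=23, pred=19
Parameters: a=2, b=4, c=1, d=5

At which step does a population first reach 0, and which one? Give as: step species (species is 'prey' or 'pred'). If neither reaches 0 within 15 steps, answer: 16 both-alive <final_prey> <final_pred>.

Answer: 16 both-alive 35 1

Derivation:
Step 1: prey: 23+4-17=10; pred: 19+4-9=14
Step 2: prey: 10+2-5=7; pred: 14+1-7=8
Step 3: prey: 7+1-2=6; pred: 8+0-4=4
Step 4: prey: 6+1-0=7; pred: 4+0-2=2
Step 5: prey: 7+1-0=8; pred: 2+0-1=1
Step 6: prey: 8+1-0=9; pred: 1+0-0=1
Step 7: prey: 9+1-0=10; pred: 1+0-0=1
Step 8: prey: 10+2-0=12; pred: 1+0-0=1
Step 9: prey: 12+2-0=14; pred: 1+0-0=1
Step 10: prey: 14+2-0=16; pred: 1+0-0=1
Step 11: prey: 16+3-0=19; pred: 1+0-0=1
Step 12: prey: 19+3-0=22; pred: 1+0-0=1
Step 13: prey: 22+4-0=26; pred: 1+0-0=1
Step 14: prey: 26+5-1=30; pred: 1+0-0=1
Step 15: prey: 30+6-1=35; pred: 1+0-0=1
No extinction within 15 steps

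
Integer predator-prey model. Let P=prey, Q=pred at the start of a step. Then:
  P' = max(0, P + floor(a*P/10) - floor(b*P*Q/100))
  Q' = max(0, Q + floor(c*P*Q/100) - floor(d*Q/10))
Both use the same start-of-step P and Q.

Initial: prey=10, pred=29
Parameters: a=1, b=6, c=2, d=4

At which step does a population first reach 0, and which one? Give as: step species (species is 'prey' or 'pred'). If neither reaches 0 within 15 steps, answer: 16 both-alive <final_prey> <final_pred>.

Answer: 1 prey

Derivation:
Step 1: prey: 10+1-17=0; pred: 29+5-11=23
First extinction: prey at step 1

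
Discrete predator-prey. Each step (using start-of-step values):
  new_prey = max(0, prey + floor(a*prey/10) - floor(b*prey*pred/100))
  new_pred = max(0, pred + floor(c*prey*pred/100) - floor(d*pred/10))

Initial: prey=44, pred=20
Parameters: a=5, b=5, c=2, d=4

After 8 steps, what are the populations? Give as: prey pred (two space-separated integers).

Step 1: prey: 44+22-44=22; pred: 20+17-8=29
Step 2: prey: 22+11-31=2; pred: 29+12-11=30
Step 3: prey: 2+1-3=0; pred: 30+1-12=19
Step 4: prey: 0+0-0=0; pred: 19+0-7=12
Step 5: prey: 0+0-0=0; pred: 12+0-4=8
Step 6: prey: 0+0-0=0; pred: 8+0-3=5
Step 7: prey: 0+0-0=0; pred: 5+0-2=3
Step 8: prey: 0+0-0=0; pred: 3+0-1=2

Answer: 0 2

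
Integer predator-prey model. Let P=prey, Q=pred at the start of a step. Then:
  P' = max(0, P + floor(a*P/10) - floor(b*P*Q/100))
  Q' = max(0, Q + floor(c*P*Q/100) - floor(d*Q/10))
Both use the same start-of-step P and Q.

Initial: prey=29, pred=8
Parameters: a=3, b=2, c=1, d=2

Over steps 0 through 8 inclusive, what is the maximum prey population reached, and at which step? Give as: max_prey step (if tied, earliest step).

Answer: 46 5

Derivation:
Step 1: prey: 29+8-4=33; pred: 8+2-1=9
Step 2: prey: 33+9-5=37; pred: 9+2-1=10
Step 3: prey: 37+11-7=41; pred: 10+3-2=11
Step 4: prey: 41+12-9=44; pred: 11+4-2=13
Step 5: prey: 44+13-11=46; pred: 13+5-2=16
Step 6: prey: 46+13-14=45; pred: 16+7-3=20
Step 7: prey: 45+13-18=40; pred: 20+9-4=25
Step 8: prey: 40+12-20=32; pred: 25+10-5=30
Max prey = 46 at step 5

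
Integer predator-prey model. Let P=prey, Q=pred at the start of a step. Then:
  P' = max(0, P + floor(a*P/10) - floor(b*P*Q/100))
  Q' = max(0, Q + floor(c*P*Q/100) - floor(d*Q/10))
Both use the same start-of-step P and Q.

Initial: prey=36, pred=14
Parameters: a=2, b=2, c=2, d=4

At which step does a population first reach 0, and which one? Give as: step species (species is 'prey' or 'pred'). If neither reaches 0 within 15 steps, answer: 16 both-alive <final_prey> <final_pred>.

Step 1: prey: 36+7-10=33; pred: 14+10-5=19
Step 2: prey: 33+6-12=27; pred: 19+12-7=24
Step 3: prey: 27+5-12=20; pred: 24+12-9=27
Step 4: prey: 20+4-10=14; pred: 27+10-10=27
Step 5: prey: 14+2-7=9; pred: 27+7-10=24
Step 6: prey: 9+1-4=6; pred: 24+4-9=19
Step 7: prey: 6+1-2=5; pred: 19+2-7=14
Step 8: prey: 5+1-1=5; pred: 14+1-5=10
Step 9: prey: 5+1-1=5; pred: 10+1-4=7
Step 10: prey: 5+1-0=6; pred: 7+0-2=5
Step 11: prey: 6+1-0=7; pred: 5+0-2=3
Step 12: prey: 7+1-0=8; pred: 3+0-1=2
Step 13: prey: 8+1-0=9; pred: 2+0-0=2
Step 14: prey: 9+1-0=10; pred: 2+0-0=2
Step 15: prey: 10+2-0=12; pred: 2+0-0=2
No extinction within 15 steps

Answer: 16 both-alive 12 2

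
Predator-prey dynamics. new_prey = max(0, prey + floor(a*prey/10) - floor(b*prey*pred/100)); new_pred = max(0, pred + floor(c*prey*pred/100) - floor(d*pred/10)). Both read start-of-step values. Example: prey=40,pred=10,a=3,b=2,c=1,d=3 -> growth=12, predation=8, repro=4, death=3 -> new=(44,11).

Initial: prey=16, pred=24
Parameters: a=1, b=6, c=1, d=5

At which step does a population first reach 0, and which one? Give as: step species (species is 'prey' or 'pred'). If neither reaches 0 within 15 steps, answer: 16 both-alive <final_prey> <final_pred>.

Step 1: prey: 16+1-23=0; pred: 24+3-12=15
First extinction: prey at step 1

Answer: 1 prey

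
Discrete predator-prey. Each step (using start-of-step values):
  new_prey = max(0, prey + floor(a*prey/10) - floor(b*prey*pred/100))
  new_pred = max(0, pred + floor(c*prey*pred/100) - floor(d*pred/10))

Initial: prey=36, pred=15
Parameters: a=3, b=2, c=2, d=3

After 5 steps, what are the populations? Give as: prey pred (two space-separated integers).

Answer: 5 41

Derivation:
Step 1: prey: 36+10-10=36; pred: 15+10-4=21
Step 2: prey: 36+10-15=31; pred: 21+15-6=30
Step 3: prey: 31+9-18=22; pred: 30+18-9=39
Step 4: prey: 22+6-17=11; pred: 39+17-11=45
Step 5: prey: 11+3-9=5; pred: 45+9-13=41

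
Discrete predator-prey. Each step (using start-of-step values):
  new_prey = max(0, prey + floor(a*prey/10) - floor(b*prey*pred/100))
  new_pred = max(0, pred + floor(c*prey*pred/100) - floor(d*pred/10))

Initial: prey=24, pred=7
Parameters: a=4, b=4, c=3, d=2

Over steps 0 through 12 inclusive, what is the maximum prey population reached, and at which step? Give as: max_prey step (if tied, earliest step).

Step 1: prey: 24+9-6=27; pred: 7+5-1=11
Step 2: prey: 27+10-11=26; pred: 11+8-2=17
Step 3: prey: 26+10-17=19; pred: 17+13-3=27
Step 4: prey: 19+7-20=6; pred: 27+15-5=37
Step 5: prey: 6+2-8=0; pred: 37+6-7=36
Step 6: prey: 0+0-0=0; pred: 36+0-7=29
Step 7: prey: 0+0-0=0; pred: 29+0-5=24
Step 8: prey: 0+0-0=0; pred: 24+0-4=20
Step 9: prey: 0+0-0=0; pred: 20+0-4=16
Step 10: prey: 0+0-0=0; pred: 16+0-3=13
Step 11: prey: 0+0-0=0; pred: 13+0-2=11
Step 12: prey: 0+0-0=0; pred: 11+0-2=9
Max prey = 27 at step 1

Answer: 27 1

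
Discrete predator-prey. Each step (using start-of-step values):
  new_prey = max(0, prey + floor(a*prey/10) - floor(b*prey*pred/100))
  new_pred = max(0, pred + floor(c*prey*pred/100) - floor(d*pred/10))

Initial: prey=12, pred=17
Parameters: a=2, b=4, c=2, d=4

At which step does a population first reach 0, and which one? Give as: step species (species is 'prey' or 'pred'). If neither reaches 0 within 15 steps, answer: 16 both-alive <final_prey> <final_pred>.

Answer: 16 both-alive 3 2

Derivation:
Step 1: prey: 12+2-8=6; pred: 17+4-6=15
Step 2: prey: 6+1-3=4; pred: 15+1-6=10
Step 3: prey: 4+0-1=3; pred: 10+0-4=6
Step 4: prey: 3+0-0=3; pred: 6+0-2=4
Step 5: prey: 3+0-0=3; pred: 4+0-1=3
Step 6: prey: 3+0-0=3; pred: 3+0-1=2
Step 7: prey: 3+0-0=3; pred: 2+0-0=2
Steps 8-15: state stable at prey=3, pred=2 (no change)
No extinction within 15 steps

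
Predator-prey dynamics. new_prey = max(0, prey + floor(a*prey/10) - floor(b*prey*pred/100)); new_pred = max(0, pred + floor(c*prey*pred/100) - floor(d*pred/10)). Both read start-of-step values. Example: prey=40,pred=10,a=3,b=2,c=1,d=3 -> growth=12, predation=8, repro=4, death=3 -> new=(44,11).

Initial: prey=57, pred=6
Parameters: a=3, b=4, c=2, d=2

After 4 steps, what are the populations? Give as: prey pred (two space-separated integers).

Answer: 0 51

Derivation:
Step 1: prey: 57+17-13=61; pred: 6+6-1=11
Step 2: prey: 61+18-26=53; pred: 11+13-2=22
Step 3: prey: 53+15-46=22; pred: 22+23-4=41
Step 4: prey: 22+6-36=0; pred: 41+18-8=51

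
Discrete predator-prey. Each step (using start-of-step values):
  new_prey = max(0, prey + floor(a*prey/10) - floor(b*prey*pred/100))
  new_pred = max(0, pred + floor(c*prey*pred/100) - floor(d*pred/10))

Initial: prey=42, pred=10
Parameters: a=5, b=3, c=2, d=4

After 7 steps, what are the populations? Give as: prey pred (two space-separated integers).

Answer: 0 20

Derivation:
Step 1: prey: 42+21-12=51; pred: 10+8-4=14
Step 2: prey: 51+25-21=55; pred: 14+14-5=23
Step 3: prey: 55+27-37=45; pred: 23+25-9=39
Step 4: prey: 45+22-52=15; pred: 39+35-15=59
Step 5: prey: 15+7-26=0; pred: 59+17-23=53
Step 6: prey: 0+0-0=0; pred: 53+0-21=32
Step 7: prey: 0+0-0=0; pred: 32+0-12=20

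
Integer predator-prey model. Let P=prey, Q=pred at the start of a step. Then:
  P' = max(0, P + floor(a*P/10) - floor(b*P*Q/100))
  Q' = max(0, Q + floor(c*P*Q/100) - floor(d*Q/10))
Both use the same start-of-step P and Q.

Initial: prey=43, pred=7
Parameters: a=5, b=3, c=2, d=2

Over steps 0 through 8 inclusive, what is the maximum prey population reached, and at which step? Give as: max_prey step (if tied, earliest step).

Step 1: prey: 43+21-9=55; pred: 7+6-1=12
Step 2: prey: 55+27-19=63; pred: 12+13-2=23
Step 3: prey: 63+31-43=51; pred: 23+28-4=47
Step 4: prey: 51+25-71=5; pred: 47+47-9=85
Step 5: prey: 5+2-12=0; pred: 85+8-17=76
Step 6: prey: 0+0-0=0; pred: 76+0-15=61
Step 7: prey: 0+0-0=0; pred: 61+0-12=49
Step 8: prey: 0+0-0=0; pred: 49+0-9=40
Max prey = 63 at step 2

Answer: 63 2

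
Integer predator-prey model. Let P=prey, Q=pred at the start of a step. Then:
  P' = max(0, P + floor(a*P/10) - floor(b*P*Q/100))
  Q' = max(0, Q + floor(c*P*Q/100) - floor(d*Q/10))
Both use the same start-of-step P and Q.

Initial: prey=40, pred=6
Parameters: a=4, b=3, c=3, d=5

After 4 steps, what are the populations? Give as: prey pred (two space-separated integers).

Step 1: prey: 40+16-7=49; pred: 6+7-3=10
Step 2: prey: 49+19-14=54; pred: 10+14-5=19
Step 3: prey: 54+21-30=45; pred: 19+30-9=40
Step 4: prey: 45+18-54=9; pred: 40+54-20=74

Answer: 9 74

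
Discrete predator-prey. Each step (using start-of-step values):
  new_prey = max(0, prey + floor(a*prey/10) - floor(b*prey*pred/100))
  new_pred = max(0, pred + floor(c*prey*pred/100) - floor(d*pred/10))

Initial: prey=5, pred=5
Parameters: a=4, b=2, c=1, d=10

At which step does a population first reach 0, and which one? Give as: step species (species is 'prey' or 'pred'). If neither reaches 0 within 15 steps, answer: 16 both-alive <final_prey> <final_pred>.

Step 1: prey: 5+2-0=7; pred: 5+0-5=0
First extinction: pred at step 1

Answer: 1 pred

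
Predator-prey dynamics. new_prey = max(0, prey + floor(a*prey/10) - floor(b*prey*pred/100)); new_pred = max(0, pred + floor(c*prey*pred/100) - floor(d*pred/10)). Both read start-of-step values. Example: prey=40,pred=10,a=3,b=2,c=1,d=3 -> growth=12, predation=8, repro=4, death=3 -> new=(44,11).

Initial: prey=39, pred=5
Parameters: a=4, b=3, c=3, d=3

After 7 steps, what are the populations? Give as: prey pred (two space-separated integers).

Answer: 0 33

Derivation:
Step 1: prey: 39+15-5=49; pred: 5+5-1=9
Step 2: prey: 49+19-13=55; pred: 9+13-2=20
Step 3: prey: 55+22-33=44; pred: 20+33-6=47
Step 4: prey: 44+17-62=0; pred: 47+62-14=95
Step 5: prey: 0+0-0=0; pred: 95+0-28=67
Step 6: prey: 0+0-0=0; pred: 67+0-20=47
Step 7: prey: 0+0-0=0; pred: 47+0-14=33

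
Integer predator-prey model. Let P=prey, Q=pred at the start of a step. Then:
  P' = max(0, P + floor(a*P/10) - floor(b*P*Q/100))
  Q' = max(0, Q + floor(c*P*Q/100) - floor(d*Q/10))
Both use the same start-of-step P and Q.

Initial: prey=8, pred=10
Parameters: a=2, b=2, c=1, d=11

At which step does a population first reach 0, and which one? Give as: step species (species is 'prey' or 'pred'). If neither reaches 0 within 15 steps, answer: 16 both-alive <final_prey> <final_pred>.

Answer: 1 pred

Derivation:
Step 1: prey: 8+1-1=8; pred: 10+0-11=0
First extinction: pred at step 1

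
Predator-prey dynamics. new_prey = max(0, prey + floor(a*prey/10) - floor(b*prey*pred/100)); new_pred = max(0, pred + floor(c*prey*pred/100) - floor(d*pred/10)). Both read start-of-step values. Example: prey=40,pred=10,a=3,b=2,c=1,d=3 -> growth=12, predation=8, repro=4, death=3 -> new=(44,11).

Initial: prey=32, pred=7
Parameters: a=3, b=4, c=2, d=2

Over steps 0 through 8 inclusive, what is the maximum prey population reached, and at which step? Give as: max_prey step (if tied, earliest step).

Answer: 33 1

Derivation:
Step 1: prey: 32+9-8=33; pred: 7+4-1=10
Step 2: prey: 33+9-13=29; pred: 10+6-2=14
Step 3: prey: 29+8-16=21; pred: 14+8-2=20
Step 4: prey: 21+6-16=11; pred: 20+8-4=24
Step 5: prey: 11+3-10=4; pred: 24+5-4=25
Step 6: prey: 4+1-4=1; pred: 25+2-5=22
Step 7: prey: 1+0-0=1; pred: 22+0-4=18
Step 8: prey: 1+0-0=1; pred: 18+0-3=15
Max prey = 33 at step 1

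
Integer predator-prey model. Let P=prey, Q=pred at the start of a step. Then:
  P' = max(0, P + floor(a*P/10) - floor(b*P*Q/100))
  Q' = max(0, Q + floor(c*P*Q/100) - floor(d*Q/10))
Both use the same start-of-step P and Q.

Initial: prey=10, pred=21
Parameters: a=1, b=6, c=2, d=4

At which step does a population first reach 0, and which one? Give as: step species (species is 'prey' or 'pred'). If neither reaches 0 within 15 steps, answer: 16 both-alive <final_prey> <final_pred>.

Answer: 1 prey

Derivation:
Step 1: prey: 10+1-12=0; pred: 21+4-8=17
First extinction: prey at step 1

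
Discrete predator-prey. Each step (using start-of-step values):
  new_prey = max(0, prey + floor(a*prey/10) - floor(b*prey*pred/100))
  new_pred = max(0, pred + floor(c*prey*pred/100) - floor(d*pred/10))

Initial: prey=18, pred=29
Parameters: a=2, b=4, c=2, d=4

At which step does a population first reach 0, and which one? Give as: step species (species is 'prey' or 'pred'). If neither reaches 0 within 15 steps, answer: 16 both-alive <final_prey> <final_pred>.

Step 1: prey: 18+3-20=1; pred: 29+10-11=28
Step 2: prey: 1+0-1=0; pred: 28+0-11=17
First extinction: prey at step 2

Answer: 2 prey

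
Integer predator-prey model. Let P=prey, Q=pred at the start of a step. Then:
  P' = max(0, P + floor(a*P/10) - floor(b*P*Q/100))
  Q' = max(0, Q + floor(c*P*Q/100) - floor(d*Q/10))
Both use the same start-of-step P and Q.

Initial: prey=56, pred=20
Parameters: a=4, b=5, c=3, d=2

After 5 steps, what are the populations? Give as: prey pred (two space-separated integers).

Answer: 0 38

Derivation:
Step 1: prey: 56+22-56=22; pred: 20+33-4=49
Step 2: prey: 22+8-53=0; pred: 49+32-9=72
Step 3: prey: 0+0-0=0; pred: 72+0-14=58
Step 4: prey: 0+0-0=0; pred: 58+0-11=47
Step 5: prey: 0+0-0=0; pred: 47+0-9=38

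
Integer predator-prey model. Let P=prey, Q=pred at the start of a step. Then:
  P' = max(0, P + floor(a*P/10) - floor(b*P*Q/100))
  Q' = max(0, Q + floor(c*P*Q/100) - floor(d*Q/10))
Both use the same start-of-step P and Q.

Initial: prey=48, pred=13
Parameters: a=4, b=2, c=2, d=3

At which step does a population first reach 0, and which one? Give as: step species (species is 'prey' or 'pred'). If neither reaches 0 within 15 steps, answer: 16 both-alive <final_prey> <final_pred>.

Answer: 4 prey

Derivation:
Step 1: prey: 48+19-12=55; pred: 13+12-3=22
Step 2: prey: 55+22-24=53; pred: 22+24-6=40
Step 3: prey: 53+21-42=32; pred: 40+42-12=70
Step 4: prey: 32+12-44=0; pred: 70+44-21=93
First extinction: prey at step 4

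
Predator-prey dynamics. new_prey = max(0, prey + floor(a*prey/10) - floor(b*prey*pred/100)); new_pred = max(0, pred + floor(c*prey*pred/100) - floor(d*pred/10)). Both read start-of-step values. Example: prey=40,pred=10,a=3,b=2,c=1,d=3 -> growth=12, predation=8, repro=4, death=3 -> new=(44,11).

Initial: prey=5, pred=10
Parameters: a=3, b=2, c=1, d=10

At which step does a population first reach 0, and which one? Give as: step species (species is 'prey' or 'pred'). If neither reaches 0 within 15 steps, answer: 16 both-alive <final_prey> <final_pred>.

Step 1: prey: 5+1-1=5; pred: 10+0-10=0
First extinction: pred at step 1

Answer: 1 pred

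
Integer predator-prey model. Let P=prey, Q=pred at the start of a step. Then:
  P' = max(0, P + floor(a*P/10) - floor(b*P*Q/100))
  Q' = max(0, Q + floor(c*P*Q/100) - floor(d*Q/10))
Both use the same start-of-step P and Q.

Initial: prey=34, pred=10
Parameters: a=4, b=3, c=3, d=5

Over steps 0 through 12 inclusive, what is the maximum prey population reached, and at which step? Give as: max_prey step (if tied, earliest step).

Step 1: prey: 34+13-10=37; pred: 10+10-5=15
Step 2: prey: 37+14-16=35; pred: 15+16-7=24
Step 3: prey: 35+14-25=24; pred: 24+25-12=37
Step 4: prey: 24+9-26=7; pred: 37+26-18=45
Step 5: prey: 7+2-9=0; pred: 45+9-22=32
Step 6: prey: 0+0-0=0; pred: 32+0-16=16
Step 7: prey: 0+0-0=0; pred: 16+0-8=8
Step 8: prey: 0+0-0=0; pred: 8+0-4=4
Step 9: prey: 0+0-0=0; pred: 4+0-2=2
Step 10: prey: 0+0-0=0; pred: 2+0-1=1
Step 11: prey: 0+0-0=0; pred: 1+0-0=1
Step 12: prey: 0+0-0=0; pred: 1+0-0=1
Max prey = 37 at step 1

Answer: 37 1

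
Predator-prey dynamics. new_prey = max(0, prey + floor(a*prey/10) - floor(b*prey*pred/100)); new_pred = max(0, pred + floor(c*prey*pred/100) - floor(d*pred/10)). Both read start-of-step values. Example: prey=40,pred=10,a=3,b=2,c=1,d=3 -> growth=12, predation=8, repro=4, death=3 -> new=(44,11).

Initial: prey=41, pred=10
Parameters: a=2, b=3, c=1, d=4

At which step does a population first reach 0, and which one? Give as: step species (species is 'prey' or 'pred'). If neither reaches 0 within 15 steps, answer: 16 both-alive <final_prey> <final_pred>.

Answer: 16 both-alive 30 7

Derivation:
Step 1: prey: 41+8-12=37; pred: 10+4-4=10
Step 2: prey: 37+7-11=33; pred: 10+3-4=9
Step 3: prey: 33+6-8=31; pred: 9+2-3=8
Step 4: prey: 31+6-7=30; pred: 8+2-3=7
Step 5: prey: 30+6-6=30; pred: 7+2-2=7
Steps 6-15: state stable at prey=30, pred=7 (no change)
No extinction within 15 steps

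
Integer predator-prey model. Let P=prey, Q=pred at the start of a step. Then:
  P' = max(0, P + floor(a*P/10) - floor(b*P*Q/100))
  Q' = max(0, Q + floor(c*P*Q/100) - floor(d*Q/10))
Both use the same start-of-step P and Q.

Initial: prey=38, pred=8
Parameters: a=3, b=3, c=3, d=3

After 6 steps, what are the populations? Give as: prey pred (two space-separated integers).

Step 1: prey: 38+11-9=40; pred: 8+9-2=15
Step 2: prey: 40+12-18=34; pred: 15+18-4=29
Step 3: prey: 34+10-29=15; pred: 29+29-8=50
Step 4: prey: 15+4-22=0; pred: 50+22-15=57
Step 5: prey: 0+0-0=0; pred: 57+0-17=40
Step 6: prey: 0+0-0=0; pred: 40+0-12=28

Answer: 0 28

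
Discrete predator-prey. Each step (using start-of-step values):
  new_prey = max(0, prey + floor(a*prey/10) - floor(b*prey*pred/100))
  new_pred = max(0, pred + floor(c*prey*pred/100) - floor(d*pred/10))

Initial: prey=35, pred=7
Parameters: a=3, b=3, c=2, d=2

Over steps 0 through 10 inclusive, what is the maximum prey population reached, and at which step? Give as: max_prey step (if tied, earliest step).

Step 1: prey: 35+10-7=38; pred: 7+4-1=10
Step 2: prey: 38+11-11=38; pred: 10+7-2=15
Step 3: prey: 38+11-17=32; pred: 15+11-3=23
Step 4: prey: 32+9-22=19; pred: 23+14-4=33
Step 5: prey: 19+5-18=6; pred: 33+12-6=39
Step 6: prey: 6+1-7=0; pred: 39+4-7=36
Step 7: prey: 0+0-0=0; pred: 36+0-7=29
Step 8: prey: 0+0-0=0; pred: 29+0-5=24
Step 9: prey: 0+0-0=0; pred: 24+0-4=20
Step 10: prey: 0+0-0=0; pred: 20+0-4=16
Max prey = 38 at step 1

Answer: 38 1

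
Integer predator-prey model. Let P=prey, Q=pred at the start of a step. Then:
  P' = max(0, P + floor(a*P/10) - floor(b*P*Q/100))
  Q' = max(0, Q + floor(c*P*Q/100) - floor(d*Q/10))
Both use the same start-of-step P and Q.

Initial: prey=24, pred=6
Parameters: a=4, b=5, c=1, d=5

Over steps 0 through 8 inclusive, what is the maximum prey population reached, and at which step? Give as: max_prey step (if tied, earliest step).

Answer: 170 8

Derivation:
Step 1: prey: 24+9-7=26; pred: 6+1-3=4
Step 2: prey: 26+10-5=31; pred: 4+1-2=3
Step 3: prey: 31+12-4=39; pred: 3+0-1=2
Step 4: prey: 39+15-3=51; pred: 2+0-1=1
Step 5: prey: 51+20-2=69; pred: 1+0-0=1
Step 6: prey: 69+27-3=93; pred: 1+0-0=1
Step 7: prey: 93+37-4=126; pred: 1+0-0=1
Step 8: prey: 126+50-6=170; pred: 1+1-0=2
Max prey = 170 at step 8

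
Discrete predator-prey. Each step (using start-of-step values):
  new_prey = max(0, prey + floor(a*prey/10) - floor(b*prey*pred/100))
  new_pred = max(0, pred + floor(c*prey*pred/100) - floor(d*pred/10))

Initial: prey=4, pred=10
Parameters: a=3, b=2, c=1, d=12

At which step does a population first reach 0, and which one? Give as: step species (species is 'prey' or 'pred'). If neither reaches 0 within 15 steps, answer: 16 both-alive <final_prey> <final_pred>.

Answer: 1 pred

Derivation:
Step 1: prey: 4+1-0=5; pred: 10+0-12=0
First extinction: pred at step 1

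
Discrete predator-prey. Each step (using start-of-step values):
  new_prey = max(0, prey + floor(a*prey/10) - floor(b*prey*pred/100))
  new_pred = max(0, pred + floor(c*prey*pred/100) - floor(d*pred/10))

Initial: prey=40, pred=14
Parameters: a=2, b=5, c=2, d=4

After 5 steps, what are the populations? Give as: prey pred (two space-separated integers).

Step 1: prey: 40+8-28=20; pred: 14+11-5=20
Step 2: prey: 20+4-20=4; pred: 20+8-8=20
Step 3: prey: 4+0-4=0; pred: 20+1-8=13
Step 4: prey: 0+0-0=0; pred: 13+0-5=8
Step 5: prey: 0+0-0=0; pred: 8+0-3=5

Answer: 0 5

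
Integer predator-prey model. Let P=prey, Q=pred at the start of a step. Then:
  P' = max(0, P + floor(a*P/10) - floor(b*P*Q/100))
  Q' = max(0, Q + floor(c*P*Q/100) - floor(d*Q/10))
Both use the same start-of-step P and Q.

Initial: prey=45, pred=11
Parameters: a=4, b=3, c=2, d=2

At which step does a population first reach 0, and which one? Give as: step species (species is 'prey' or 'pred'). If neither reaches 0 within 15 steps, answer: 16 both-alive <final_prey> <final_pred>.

Step 1: prey: 45+18-14=49; pred: 11+9-2=18
Step 2: prey: 49+19-26=42; pred: 18+17-3=32
Step 3: prey: 42+16-40=18; pred: 32+26-6=52
Step 4: prey: 18+7-28=0; pred: 52+18-10=60
First extinction: prey at step 4

Answer: 4 prey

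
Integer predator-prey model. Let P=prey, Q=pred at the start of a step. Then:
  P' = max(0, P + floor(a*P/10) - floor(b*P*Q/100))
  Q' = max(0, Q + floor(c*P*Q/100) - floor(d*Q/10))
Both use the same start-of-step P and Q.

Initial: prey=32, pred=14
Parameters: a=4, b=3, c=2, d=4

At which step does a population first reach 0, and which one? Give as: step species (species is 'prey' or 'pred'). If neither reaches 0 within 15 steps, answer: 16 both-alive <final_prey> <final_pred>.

Answer: 16 both-alive 34 5

Derivation:
Step 1: prey: 32+12-13=31; pred: 14+8-5=17
Step 2: prey: 31+12-15=28; pred: 17+10-6=21
Step 3: prey: 28+11-17=22; pred: 21+11-8=24
Step 4: prey: 22+8-15=15; pred: 24+10-9=25
Step 5: prey: 15+6-11=10; pred: 25+7-10=22
Step 6: prey: 10+4-6=8; pred: 22+4-8=18
Step 7: prey: 8+3-4=7; pred: 18+2-7=13
Step 8: prey: 7+2-2=7; pred: 13+1-5=9
Step 9: prey: 7+2-1=8; pred: 9+1-3=7
Step 10: prey: 8+3-1=10; pred: 7+1-2=6
Step 11: prey: 10+4-1=13; pred: 6+1-2=5
Step 12: prey: 13+5-1=17; pred: 5+1-2=4
Step 13: prey: 17+6-2=21; pred: 4+1-1=4
Step 14: prey: 21+8-2=27; pred: 4+1-1=4
Step 15: prey: 27+10-3=34; pred: 4+2-1=5
No extinction within 15 steps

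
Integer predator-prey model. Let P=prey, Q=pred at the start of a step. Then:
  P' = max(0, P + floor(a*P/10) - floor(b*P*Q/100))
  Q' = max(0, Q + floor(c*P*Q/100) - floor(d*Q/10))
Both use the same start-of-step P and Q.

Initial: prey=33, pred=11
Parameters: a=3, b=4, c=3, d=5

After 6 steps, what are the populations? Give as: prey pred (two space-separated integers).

Step 1: prey: 33+9-14=28; pred: 11+10-5=16
Step 2: prey: 28+8-17=19; pred: 16+13-8=21
Step 3: prey: 19+5-15=9; pred: 21+11-10=22
Step 4: prey: 9+2-7=4; pred: 22+5-11=16
Step 5: prey: 4+1-2=3; pred: 16+1-8=9
Step 6: prey: 3+0-1=2; pred: 9+0-4=5

Answer: 2 5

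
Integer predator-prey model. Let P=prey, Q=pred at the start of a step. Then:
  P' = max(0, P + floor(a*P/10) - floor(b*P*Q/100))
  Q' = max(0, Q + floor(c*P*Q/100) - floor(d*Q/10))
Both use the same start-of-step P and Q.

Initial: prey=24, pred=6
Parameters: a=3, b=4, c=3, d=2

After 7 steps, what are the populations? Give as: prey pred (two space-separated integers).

Answer: 0 20

Derivation:
Step 1: prey: 24+7-5=26; pred: 6+4-1=9
Step 2: prey: 26+7-9=24; pred: 9+7-1=15
Step 3: prey: 24+7-14=17; pred: 15+10-3=22
Step 4: prey: 17+5-14=8; pred: 22+11-4=29
Step 5: prey: 8+2-9=1; pred: 29+6-5=30
Step 6: prey: 1+0-1=0; pred: 30+0-6=24
Step 7: prey: 0+0-0=0; pred: 24+0-4=20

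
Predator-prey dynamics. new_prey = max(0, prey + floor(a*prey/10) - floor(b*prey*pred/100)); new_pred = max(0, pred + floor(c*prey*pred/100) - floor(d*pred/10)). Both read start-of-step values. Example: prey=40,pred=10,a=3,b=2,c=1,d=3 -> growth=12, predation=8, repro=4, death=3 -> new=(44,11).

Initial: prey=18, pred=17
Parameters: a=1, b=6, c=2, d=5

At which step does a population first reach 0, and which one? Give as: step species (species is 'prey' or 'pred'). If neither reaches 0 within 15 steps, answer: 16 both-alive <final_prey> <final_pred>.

Step 1: prey: 18+1-18=1; pred: 17+6-8=15
Step 2: prey: 1+0-0=1; pred: 15+0-7=8
Step 3: prey: 1+0-0=1; pred: 8+0-4=4
Step 4: prey: 1+0-0=1; pred: 4+0-2=2
Step 5: prey: 1+0-0=1; pred: 2+0-1=1
Step 6: prey: 1+0-0=1; pred: 1+0-0=1
Steps 7-15: state stable at prey=1, pred=1 (no change)
No extinction within 15 steps

Answer: 16 both-alive 1 1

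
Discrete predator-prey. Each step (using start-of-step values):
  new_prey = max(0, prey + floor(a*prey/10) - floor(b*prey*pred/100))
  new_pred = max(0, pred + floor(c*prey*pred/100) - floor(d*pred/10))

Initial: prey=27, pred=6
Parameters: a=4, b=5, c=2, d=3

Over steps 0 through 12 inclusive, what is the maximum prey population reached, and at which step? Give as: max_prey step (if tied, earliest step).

Step 1: prey: 27+10-8=29; pred: 6+3-1=8
Step 2: prey: 29+11-11=29; pred: 8+4-2=10
Step 3: prey: 29+11-14=26; pred: 10+5-3=12
Step 4: prey: 26+10-15=21; pred: 12+6-3=15
Step 5: prey: 21+8-15=14; pred: 15+6-4=17
Step 6: prey: 14+5-11=8; pred: 17+4-5=16
Step 7: prey: 8+3-6=5; pred: 16+2-4=14
Step 8: prey: 5+2-3=4; pred: 14+1-4=11
Step 9: prey: 4+1-2=3; pred: 11+0-3=8
Step 10: prey: 3+1-1=3; pred: 8+0-2=6
Step 11: prey: 3+1-0=4; pred: 6+0-1=5
Step 12: prey: 4+1-1=4; pred: 5+0-1=4
Max prey = 29 at step 1

Answer: 29 1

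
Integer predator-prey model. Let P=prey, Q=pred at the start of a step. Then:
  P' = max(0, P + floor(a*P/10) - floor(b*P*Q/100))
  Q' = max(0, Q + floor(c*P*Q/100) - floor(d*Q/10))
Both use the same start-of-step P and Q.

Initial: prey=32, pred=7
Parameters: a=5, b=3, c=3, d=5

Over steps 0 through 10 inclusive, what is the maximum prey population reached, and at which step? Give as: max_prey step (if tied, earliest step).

Answer: 51 2

Derivation:
Step 1: prey: 32+16-6=42; pred: 7+6-3=10
Step 2: prey: 42+21-12=51; pred: 10+12-5=17
Step 3: prey: 51+25-26=50; pred: 17+26-8=35
Step 4: prey: 50+25-52=23; pred: 35+52-17=70
Step 5: prey: 23+11-48=0; pred: 70+48-35=83
Step 6: prey: 0+0-0=0; pred: 83+0-41=42
Step 7: prey: 0+0-0=0; pred: 42+0-21=21
Step 8: prey: 0+0-0=0; pred: 21+0-10=11
Step 9: prey: 0+0-0=0; pred: 11+0-5=6
Step 10: prey: 0+0-0=0; pred: 6+0-3=3
Max prey = 51 at step 2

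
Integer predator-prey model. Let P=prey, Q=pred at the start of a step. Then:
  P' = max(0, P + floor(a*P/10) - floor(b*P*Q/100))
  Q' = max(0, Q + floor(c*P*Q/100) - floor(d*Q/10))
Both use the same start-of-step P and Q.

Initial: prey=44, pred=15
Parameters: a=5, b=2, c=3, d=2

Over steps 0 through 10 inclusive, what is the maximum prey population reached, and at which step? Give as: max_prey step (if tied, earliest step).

Answer: 53 1

Derivation:
Step 1: prey: 44+22-13=53; pred: 15+19-3=31
Step 2: prey: 53+26-32=47; pred: 31+49-6=74
Step 3: prey: 47+23-69=1; pred: 74+104-14=164
Step 4: prey: 1+0-3=0; pred: 164+4-32=136
Step 5: prey: 0+0-0=0; pred: 136+0-27=109
Step 6: prey: 0+0-0=0; pred: 109+0-21=88
Step 7: prey: 0+0-0=0; pred: 88+0-17=71
Step 8: prey: 0+0-0=0; pred: 71+0-14=57
Step 9: prey: 0+0-0=0; pred: 57+0-11=46
Step 10: prey: 0+0-0=0; pred: 46+0-9=37
Max prey = 53 at step 1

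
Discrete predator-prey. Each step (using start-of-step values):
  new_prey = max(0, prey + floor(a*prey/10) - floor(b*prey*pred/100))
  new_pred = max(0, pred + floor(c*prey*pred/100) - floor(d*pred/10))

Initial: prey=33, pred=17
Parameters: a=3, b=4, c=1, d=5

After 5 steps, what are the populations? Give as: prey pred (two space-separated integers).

Answer: 18 2

Derivation:
Step 1: prey: 33+9-22=20; pred: 17+5-8=14
Step 2: prey: 20+6-11=15; pred: 14+2-7=9
Step 3: prey: 15+4-5=14; pred: 9+1-4=6
Step 4: prey: 14+4-3=15; pred: 6+0-3=3
Step 5: prey: 15+4-1=18; pred: 3+0-1=2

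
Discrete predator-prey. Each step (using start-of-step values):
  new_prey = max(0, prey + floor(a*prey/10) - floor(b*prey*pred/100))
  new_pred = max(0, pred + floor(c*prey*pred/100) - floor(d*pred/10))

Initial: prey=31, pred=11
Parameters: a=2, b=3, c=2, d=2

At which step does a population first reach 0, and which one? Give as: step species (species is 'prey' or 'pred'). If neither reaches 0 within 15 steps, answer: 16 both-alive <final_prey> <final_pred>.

Step 1: prey: 31+6-10=27; pred: 11+6-2=15
Step 2: prey: 27+5-12=20; pred: 15+8-3=20
Step 3: prey: 20+4-12=12; pred: 20+8-4=24
Step 4: prey: 12+2-8=6; pred: 24+5-4=25
Step 5: prey: 6+1-4=3; pred: 25+3-5=23
Step 6: prey: 3+0-2=1; pred: 23+1-4=20
Step 7: prey: 1+0-0=1; pred: 20+0-4=16
Step 8: prey: 1+0-0=1; pred: 16+0-3=13
Step 9: prey: 1+0-0=1; pred: 13+0-2=11
Step 10: prey: 1+0-0=1; pred: 11+0-2=9
Step 11: prey: 1+0-0=1; pred: 9+0-1=8
Step 12: prey: 1+0-0=1; pred: 8+0-1=7
Step 13: prey: 1+0-0=1; pred: 7+0-1=6
Step 14: prey: 1+0-0=1; pred: 6+0-1=5
Step 15: prey: 1+0-0=1; pred: 5+0-1=4
No extinction within 15 steps

Answer: 16 both-alive 1 4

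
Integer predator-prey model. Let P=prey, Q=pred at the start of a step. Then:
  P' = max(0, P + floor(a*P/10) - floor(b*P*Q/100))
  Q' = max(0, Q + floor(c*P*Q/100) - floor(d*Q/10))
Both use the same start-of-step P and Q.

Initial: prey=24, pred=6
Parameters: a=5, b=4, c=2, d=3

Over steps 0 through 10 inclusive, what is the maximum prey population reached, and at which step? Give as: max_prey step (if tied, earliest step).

Step 1: prey: 24+12-5=31; pred: 6+2-1=7
Step 2: prey: 31+15-8=38; pred: 7+4-2=9
Step 3: prey: 38+19-13=44; pred: 9+6-2=13
Step 4: prey: 44+22-22=44; pred: 13+11-3=21
Step 5: prey: 44+22-36=30; pred: 21+18-6=33
Step 6: prey: 30+15-39=6; pred: 33+19-9=43
Step 7: prey: 6+3-10=0; pred: 43+5-12=36
Step 8: prey: 0+0-0=0; pred: 36+0-10=26
Step 9: prey: 0+0-0=0; pred: 26+0-7=19
Step 10: prey: 0+0-0=0; pred: 19+0-5=14
Max prey = 44 at step 3

Answer: 44 3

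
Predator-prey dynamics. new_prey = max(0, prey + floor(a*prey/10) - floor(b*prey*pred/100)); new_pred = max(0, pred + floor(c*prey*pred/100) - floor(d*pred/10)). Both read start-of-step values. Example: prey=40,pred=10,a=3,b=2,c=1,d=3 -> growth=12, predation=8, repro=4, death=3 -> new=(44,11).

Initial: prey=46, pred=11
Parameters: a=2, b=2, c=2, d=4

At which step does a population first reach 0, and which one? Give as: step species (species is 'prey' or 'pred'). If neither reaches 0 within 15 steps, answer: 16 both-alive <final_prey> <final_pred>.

Answer: 16 both-alive 2 2

Derivation:
Step 1: prey: 46+9-10=45; pred: 11+10-4=17
Step 2: prey: 45+9-15=39; pred: 17+15-6=26
Step 3: prey: 39+7-20=26; pred: 26+20-10=36
Step 4: prey: 26+5-18=13; pred: 36+18-14=40
Step 5: prey: 13+2-10=5; pred: 40+10-16=34
Step 6: prey: 5+1-3=3; pred: 34+3-13=24
Step 7: prey: 3+0-1=2; pred: 24+1-9=16
Step 8: prey: 2+0-0=2; pred: 16+0-6=10
Step 9: prey: 2+0-0=2; pred: 10+0-4=6
Step 10: prey: 2+0-0=2; pred: 6+0-2=4
Step 11: prey: 2+0-0=2; pred: 4+0-1=3
Step 12: prey: 2+0-0=2; pred: 3+0-1=2
Step 13: prey: 2+0-0=2; pred: 2+0-0=2
Steps 14-15: state stable at prey=2, pred=2 (no change)
No extinction within 15 steps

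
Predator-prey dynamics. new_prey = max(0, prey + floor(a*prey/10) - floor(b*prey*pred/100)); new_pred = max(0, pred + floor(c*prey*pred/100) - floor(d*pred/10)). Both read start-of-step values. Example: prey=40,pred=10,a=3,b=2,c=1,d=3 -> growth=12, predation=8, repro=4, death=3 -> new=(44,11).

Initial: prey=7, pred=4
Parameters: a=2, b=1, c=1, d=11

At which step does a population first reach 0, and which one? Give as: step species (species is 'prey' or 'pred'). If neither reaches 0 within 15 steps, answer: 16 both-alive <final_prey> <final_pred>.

Answer: 1 pred

Derivation:
Step 1: prey: 7+1-0=8; pred: 4+0-4=0
First extinction: pred at step 1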